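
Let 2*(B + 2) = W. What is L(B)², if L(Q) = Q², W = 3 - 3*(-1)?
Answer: 1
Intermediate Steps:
W = 6 (W = 3 + 3 = 6)
B = 1 (B = -2 + (½)*6 = -2 + 3 = 1)
L(B)² = (1²)² = 1² = 1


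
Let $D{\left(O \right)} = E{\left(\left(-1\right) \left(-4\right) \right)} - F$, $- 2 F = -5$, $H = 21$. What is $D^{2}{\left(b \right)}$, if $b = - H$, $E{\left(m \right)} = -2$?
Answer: $\frac{81}{4} \approx 20.25$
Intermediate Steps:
$F = \frac{5}{2}$ ($F = \left(- \frac{1}{2}\right) \left(-5\right) = \frac{5}{2} \approx 2.5$)
$b = -21$ ($b = \left(-1\right) 21 = -21$)
$D{\left(O \right)} = - \frac{9}{2}$ ($D{\left(O \right)} = -2 - \frac{5}{2} = - \frac{9}{2}$)
$D^{2}{\left(b \right)} = \left(- \frac{9}{2}\right)^{2} = \frac{81}{4}$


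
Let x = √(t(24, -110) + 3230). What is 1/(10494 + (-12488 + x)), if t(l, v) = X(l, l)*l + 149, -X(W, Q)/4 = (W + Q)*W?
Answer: -1994/4083249 - I*√107213/4083249 ≈ -0.00048834 - 8.019e-5*I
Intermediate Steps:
X(W, Q) = -4*W*(Q + W) (X(W, Q) = -4*(W + Q)*W = -4*(Q + W)*W = -4*W*(Q + W))
t(l, v) = 149 - 8*l³ (t(l, v) = (-4*l*(l + l))*l + 149 = (-4*l*2*l)*l + 149 = (-8*l²)*l + 149 = -8*l³ + 149 = 149 - 8*l³)
x = I*√107213 (x = √((149 - 8*24³) + 3230) = √((149 - 8*13824) + 3230) = √((149 - 110592) + 3230) = √(-110443 + 3230) = √(-107213) = I*√107213 ≈ 327.43*I)
1/(10494 + (-12488 + x)) = 1/(10494 + (-12488 + I*√107213)) = 1/(-1994 + I*√107213)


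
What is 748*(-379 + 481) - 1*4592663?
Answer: -4516367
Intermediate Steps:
748*(-379 + 481) - 1*4592663 = 748*102 - 4592663 = 76296 - 4592663 = -4516367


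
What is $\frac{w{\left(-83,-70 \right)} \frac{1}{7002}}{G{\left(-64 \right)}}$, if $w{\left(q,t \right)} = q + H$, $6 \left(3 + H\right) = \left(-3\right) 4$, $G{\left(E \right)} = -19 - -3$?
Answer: $\frac{11}{14004} \approx 0.00078549$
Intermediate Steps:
$G{\left(E \right)} = -16$ ($G{\left(E \right)} = -19 + 3 = -16$)
$H = -5$ ($H = -3 + \frac{\left(-3\right) 4}{6} = -3 + \frac{1}{6} \left(-12\right) = -3 - 2 = -5$)
$w{\left(q,t \right)} = -5 + q$ ($w{\left(q,t \right)} = q - 5 = -5 + q$)
$\frac{w{\left(-83,-70 \right)} \frac{1}{7002}}{G{\left(-64 \right)}} = \frac{\left(-5 - 83\right) \frac{1}{7002}}{-16} = \left(-88\right) \frac{1}{7002} \left(- \frac{1}{16}\right) = \left(- \frac{44}{3501}\right) \left(- \frac{1}{16}\right) = \frac{11}{14004}$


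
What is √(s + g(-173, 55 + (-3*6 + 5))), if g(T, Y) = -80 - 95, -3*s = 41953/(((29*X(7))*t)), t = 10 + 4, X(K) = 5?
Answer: I*√6745911270/6090 ≈ 13.487*I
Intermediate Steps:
t = 14
s = -41953/6090 (s = -41953/(3*((29*5)*14)) = -41953/(3*(145*14)) = -41953/(3*2030) = -⅓*41953/2030 = -41953/6090 ≈ -6.8888)
g(T, Y) = -175
√(s + g(-173, 55 + (-3*6 + 5))) = √(-41953/6090 - 175) = √(-1107703/6090) = I*√6745911270/6090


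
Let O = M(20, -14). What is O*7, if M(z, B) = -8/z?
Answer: -14/5 ≈ -2.8000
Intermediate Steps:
O = -⅖ (O = -8/20 = -8*1/20 = -⅖ ≈ -0.40000)
O*7 = -⅖*7 = -14/5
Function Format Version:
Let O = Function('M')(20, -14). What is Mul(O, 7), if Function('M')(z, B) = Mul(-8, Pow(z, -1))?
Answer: Rational(-14, 5) ≈ -2.8000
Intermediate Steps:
O = Rational(-2, 5) (O = Mul(-8, Pow(20, -1)) = Mul(-8, Rational(1, 20)) = Rational(-2, 5) ≈ -0.40000)
Mul(O, 7) = Mul(Rational(-2, 5), 7) = Rational(-14, 5)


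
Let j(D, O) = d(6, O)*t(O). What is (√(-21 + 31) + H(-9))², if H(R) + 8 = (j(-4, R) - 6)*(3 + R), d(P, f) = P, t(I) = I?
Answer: (352 + √10)² ≈ 1.2614e+5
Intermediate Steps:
j(D, O) = 6*O
H(R) = -8 + (-6 + 6*R)*(3 + R) (H(R) = -8 + (6*R - 6)*(3 + R) = -8 + (-6 + 6*R)*(3 + R))
(√(-21 + 31) + H(-9))² = (√(-21 + 31) + (-26 + 6*(-9)² + 12*(-9)))² = (√10 + (-26 + 6*81 - 108))² = (√10 + (-26 + 486 - 108))² = (√10 + 352)² = (352 + √10)²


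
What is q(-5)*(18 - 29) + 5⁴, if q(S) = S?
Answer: 680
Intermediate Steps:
q(-5)*(18 - 29) + 5⁴ = -5*(18 - 29) + 5⁴ = -5*(-11) + 625 = 55 + 625 = 680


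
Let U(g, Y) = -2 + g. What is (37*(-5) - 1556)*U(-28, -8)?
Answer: 52230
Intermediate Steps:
(37*(-5) - 1556)*U(-28, -8) = (37*(-5) - 1556)*(-2 - 28) = (-185 - 1556)*(-30) = -1741*(-30) = 52230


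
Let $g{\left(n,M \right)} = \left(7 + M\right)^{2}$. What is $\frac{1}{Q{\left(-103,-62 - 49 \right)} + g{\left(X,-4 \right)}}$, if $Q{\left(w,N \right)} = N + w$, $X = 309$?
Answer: $- \frac{1}{205} \approx -0.0048781$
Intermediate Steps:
$\frac{1}{Q{\left(-103,-62 - 49 \right)} + g{\left(X,-4 \right)}} = \frac{1}{\left(\left(-62 - 49\right) - 103\right) + \left(7 - 4\right)^{2}} = \frac{1}{\left(-111 - 103\right) + 3^{2}} = \frac{1}{-214 + 9} = \frac{1}{-205} = - \frac{1}{205}$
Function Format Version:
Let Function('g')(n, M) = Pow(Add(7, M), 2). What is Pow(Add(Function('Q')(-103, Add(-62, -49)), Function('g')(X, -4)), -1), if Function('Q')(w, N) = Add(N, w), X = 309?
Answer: Rational(-1, 205) ≈ -0.0048781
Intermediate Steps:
Pow(Add(Function('Q')(-103, Add(-62, -49)), Function('g')(X, -4)), -1) = Pow(Add(Add(Add(-62, -49), -103), Pow(Add(7, -4), 2)), -1) = Pow(Add(Add(-111, -103), Pow(3, 2)), -1) = Pow(Add(-214, 9), -1) = Pow(-205, -1) = Rational(-1, 205)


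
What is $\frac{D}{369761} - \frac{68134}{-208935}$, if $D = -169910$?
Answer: $- \frac{10306849876}{77256014535} \approx -0.13341$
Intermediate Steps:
$\frac{D}{369761} - \frac{68134}{-208935} = - \frac{169910}{369761} - \frac{68134}{-208935} = \left(-169910\right) \frac{1}{369761} - - \frac{68134}{208935} = - \frac{169910}{369761} + \frac{68134}{208935} = - \frac{10306849876}{77256014535}$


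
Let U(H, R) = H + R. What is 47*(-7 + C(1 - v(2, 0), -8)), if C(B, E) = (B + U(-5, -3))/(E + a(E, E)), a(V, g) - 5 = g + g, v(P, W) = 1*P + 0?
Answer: -5828/19 ≈ -306.74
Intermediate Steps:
v(P, W) = P (v(P, W) = P + 0 = P)
a(V, g) = 5 + 2*g (a(V, g) = 5 + (g + g) = 5 + 2*g)
C(B, E) = (-8 + B)/(5 + 3*E) (C(B, E) = (B + (-5 - 3))/(E + (5 + 2*E)) = (B - 8)/(5 + 3*E) = (-8 + B)/(5 + 3*E))
47*(-7 + C(1 - v(2, 0), -8)) = 47*(-7 + (-8 + (1 - 1*2))/(5 + 3*(-8))) = 47*(-7 + (-8 + (1 - 2))/(5 - 24)) = 47*(-7 + (-8 - 1)/(-19)) = 47*(-7 - 1/19*(-9)) = 47*(-7 + 9/19) = 47*(-124/19) = -5828/19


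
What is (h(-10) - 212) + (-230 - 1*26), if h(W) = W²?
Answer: -368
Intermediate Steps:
(h(-10) - 212) + (-230 - 1*26) = ((-10)² - 212) + (-230 - 1*26) = (100 - 212) + (-230 - 26) = -112 - 256 = -368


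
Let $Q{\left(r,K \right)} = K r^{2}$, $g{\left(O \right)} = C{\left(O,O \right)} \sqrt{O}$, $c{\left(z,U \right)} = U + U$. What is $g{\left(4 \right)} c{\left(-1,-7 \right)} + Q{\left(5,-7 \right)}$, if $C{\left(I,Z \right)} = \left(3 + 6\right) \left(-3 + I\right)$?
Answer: $-427$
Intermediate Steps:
$c{\left(z,U \right)} = 2 U$
$C{\left(I,Z \right)} = -27 + 9 I$ ($C{\left(I,Z \right)} = 9 \left(-3 + I\right) = -27 + 9 I$)
$g{\left(O \right)} = \sqrt{O} \left(-27 + 9 O\right)$ ($g{\left(O \right)} = \left(-27 + 9 O\right) \sqrt{O} = \sqrt{O} \left(-27 + 9 O\right)$)
$g{\left(4 \right)} c{\left(-1,-7 \right)} + Q{\left(5,-7 \right)} = 9 \sqrt{4} \left(-3 + 4\right) 2 \left(-7\right) - 7 \cdot 5^{2} = 9 \cdot 2 \cdot 1 \left(-14\right) - 175 = 18 \left(-14\right) - 175 = -252 - 175 = -427$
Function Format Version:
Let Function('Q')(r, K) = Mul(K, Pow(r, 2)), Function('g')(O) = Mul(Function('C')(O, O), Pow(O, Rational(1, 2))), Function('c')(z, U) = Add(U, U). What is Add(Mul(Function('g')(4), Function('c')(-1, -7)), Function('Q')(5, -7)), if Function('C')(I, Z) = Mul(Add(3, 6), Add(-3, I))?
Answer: -427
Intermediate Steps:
Function('c')(z, U) = Mul(2, U)
Function('C')(I, Z) = Add(-27, Mul(9, I)) (Function('C')(I, Z) = Mul(9, Add(-3, I)) = Add(-27, Mul(9, I)))
Function('g')(O) = Mul(Pow(O, Rational(1, 2)), Add(-27, Mul(9, O))) (Function('g')(O) = Mul(Add(-27, Mul(9, O)), Pow(O, Rational(1, 2))) = Mul(Pow(O, Rational(1, 2)), Add(-27, Mul(9, O))))
Add(Mul(Function('g')(4), Function('c')(-1, -7)), Function('Q')(5, -7)) = Add(Mul(Mul(9, Pow(4, Rational(1, 2)), Add(-3, 4)), Mul(2, -7)), Mul(-7, Pow(5, 2))) = Add(Mul(Mul(9, 2, 1), -14), Mul(-7, 25)) = Add(Mul(18, -14), -175) = Add(-252, -175) = -427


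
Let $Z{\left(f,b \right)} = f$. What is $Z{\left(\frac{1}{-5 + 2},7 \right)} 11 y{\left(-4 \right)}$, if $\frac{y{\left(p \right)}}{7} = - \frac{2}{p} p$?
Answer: $\frac{154}{3} \approx 51.333$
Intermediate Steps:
$y{\left(p \right)} = -14$ ($y{\left(p \right)} = 7 - \frac{2}{p} p = 7 \left(-2\right) = -14$)
$Z{\left(\frac{1}{-5 + 2},7 \right)} 11 y{\left(-4 \right)} = \frac{1}{-5 + 2} \cdot 11 \left(-14\right) = \frac{1}{-3} \cdot 11 \left(-14\right) = \left(- \frac{1}{3}\right) 11 \left(-14\right) = \left(- \frac{11}{3}\right) \left(-14\right) = \frac{154}{3}$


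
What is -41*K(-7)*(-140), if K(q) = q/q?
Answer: 5740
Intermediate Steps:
K(q) = 1
-41*K(-7)*(-140) = -41*1*(-140) = -41*(-140) = 5740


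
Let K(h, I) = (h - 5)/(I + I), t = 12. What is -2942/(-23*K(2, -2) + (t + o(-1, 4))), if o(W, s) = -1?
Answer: 11768/25 ≈ 470.72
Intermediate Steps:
K(h, I) = (-5 + h)/(2*I) (K(h, I) = (-5 + h)/((2*I)) = (-5 + h)*(1/(2*I)) = (-5 + h)/(2*I))
-2942/(-23*K(2, -2) + (t + o(-1, 4))) = -2942/(-23*(-5 + 2)/(2*(-2)) + (12 - 1)) = -2942/(-23*(-1)*(-3)/(2*2) + 11) = -2942/(-23*3/4 + 11) = -2942/(-69/4 + 11) = -2942/(-25/4) = -2942*(-4/25) = 11768/25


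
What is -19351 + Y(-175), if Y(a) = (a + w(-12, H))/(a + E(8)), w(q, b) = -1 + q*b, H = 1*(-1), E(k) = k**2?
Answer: -2147797/111 ≈ -19350.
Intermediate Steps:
H = -1
w(q, b) = -1 + b*q
Y(a) = (11 + a)/(64 + a) (Y(a) = (a + (-1 - 1*(-12)))/(a + 8**2) = (a + (-1 + 12))/(a + 64) = (a + 11)/(64 + a) = (11 + a)/(64 + a))
-19351 + Y(-175) = -19351 + (11 - 175)/(64 - 175) = -19351 - 164/(-111) = -19351 - 1/111*(-164) = -19351 + 164/111 = -2147797/111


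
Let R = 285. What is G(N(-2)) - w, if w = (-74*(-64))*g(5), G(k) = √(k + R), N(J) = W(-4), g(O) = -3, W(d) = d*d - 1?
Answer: 14208 + 10*√3 ≈ 14225.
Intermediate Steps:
W(d) = -1 + d² (W(d) = d² - 1 = -1 + d²)
N(J) = 15 (N(J) = -1 + (-4)² = -1 + 16 = 15)
G(k) = √(285 + k) (G(k) = √(k + 285) = √(285 + k))
w = -14208 (w = -74*(-64)*(-3) = 4736*(-3) = -14208)
G(N(-2)) - w = √(285 + 15) - 1*(-14208) = √300 + 14208 = 10*√3 + 14208 = 14208 + 10*√3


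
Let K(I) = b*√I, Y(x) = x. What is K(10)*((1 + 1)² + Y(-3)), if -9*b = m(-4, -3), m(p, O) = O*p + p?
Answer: -8*√10/9 ≈ -2.8109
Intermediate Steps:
m(p, O) = p + O*p
b = -8/9 (b = -(-4)*(1 - 3)/9 = -(-4)*(-2)/9 = -⅑*8 = -8/9 ≈ -0.88889)
K(I) = -8*√I/9
K(10)*((1 + 1)² + Y(-3)) = (-8*√10/9)*((1 + 1)² - 3) = (-8*√10/9)*(2² - 3) = (-8*√10/9)*(4 - 3) = -8*√10/9*1 = -8*√10/9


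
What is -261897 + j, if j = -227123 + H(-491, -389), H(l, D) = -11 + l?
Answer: -489522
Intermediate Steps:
j = -227625 (j = -227123 + (-11 - 491) = -227123 - 502 = -227625)
-261897 + j = -261897 - 227625 = -489522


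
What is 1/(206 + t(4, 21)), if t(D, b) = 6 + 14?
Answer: 1/226 ≈ 0.0044248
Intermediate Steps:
t(D, b) = 20
1/(206 + t(4, 21)) = 1/(206 + 20) = 1/226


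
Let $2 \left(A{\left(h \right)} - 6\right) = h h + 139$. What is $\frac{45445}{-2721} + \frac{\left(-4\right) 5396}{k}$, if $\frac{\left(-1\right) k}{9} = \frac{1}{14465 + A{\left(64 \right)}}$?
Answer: $\frac{36083083617}{907} \approx 3.9783 \cdot 10^{7}$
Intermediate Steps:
$A{\left(h \right)} = \frac{151}{2} + \frac{h^{2}}{2}$ ($A{\left(h \right)} = 6 + \frac{h h + 139}{2} = 6 + \frac{h^{2} + 139}{2} = 6 + \frac{139 + h^{2}}{2} = 6 + \left(\frac{139}{2} + \frac{h^{2}}{2}\right) = \frac{151}{2} + \frac{h^{2}}{2}$)
$k = - \frac{6}{11059}$ ($k = - \frac{9}{14465 + \left(\frac{151}{2} + \frac{64^{2}}{2}\right)} = - \frac{9}{14465 + \left(\frac{151}{2} + \frac{1}{2} \cdot 4096\right)} = - \frac{9}{14465 + \left(\frac{151}{2} + 2048\right)} = - \frac{9}{14465 + \frac{4247}{2}} = - \frac{9}{\frac{33177}{2}} = \left(-9\right) \frac{2}{33177} = - \frac{6}{11059} \approx -0.00054254$)
$\frac{45445}{-2721} + \frac{\left(-4\right) 5396}{k} = \frac{45445}{-2721} + \frac{\left(-4\right) 5396}{- \frac{6}{11059}} = 45445 \left(- \frac{1}{2721}\right) - - \frac{119348728}{3} = - \frac{45445}{2721} + \frac{119348728}{3} = \frac{36083083617}{907}$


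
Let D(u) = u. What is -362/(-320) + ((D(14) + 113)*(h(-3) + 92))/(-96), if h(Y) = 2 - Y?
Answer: -15263/120 ≈ -127.19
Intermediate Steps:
-362/(-320) + ((D(14) + 113)*(h(-3) + 92))/(-96) = -362/(-320) + ((14 + 113)*((2 - 1*(-3)) + 92))/(-96) = -362*(-1/320) + (127*((2 + 3) + 92))*(-1/96) = 181/160 + (127*(5 + 92))*(-1/96) = 181/160 + (127*97)*(-1/96) = 181/160 + 12319*(-1/96) = 181/160 - 12319/96 = -15263/120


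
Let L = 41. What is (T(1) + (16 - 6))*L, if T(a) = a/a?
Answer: 451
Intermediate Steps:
T(a) = 1
(T(1) + (16 - 6))*L = (1 + (16 - 6))*41 = (1 + 10)*41 = 11*41 = 451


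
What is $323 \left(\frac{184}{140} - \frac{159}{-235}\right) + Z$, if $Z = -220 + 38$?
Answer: $\frac{151687}{329} \approx 461.05$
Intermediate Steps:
$Z = -182$
$323 \left(\frac{184}{140} - \frac{159}{-235}\right) + Z = 323 \left(\frac{184}{140} - \frac{159}{-235}\right) - 182 = 323 \left(184 \cdot \frac{1}{140} - - \frac{159}{235}\right) - 182 = 323 \left(\frac{46}{35} + \frac{159}{235}\right) - 182 = 323 \cdot \frac{655}{329} - 182 = \frac{211565}{329} - 182 = \frac{151687}{329}$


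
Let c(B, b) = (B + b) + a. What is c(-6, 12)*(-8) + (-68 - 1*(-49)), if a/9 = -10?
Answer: 653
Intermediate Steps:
a = -90 (a = 9*(-10) = -90)
c(B, b) = -90 + B + b (c(B, b) = (B + b) - 90 = -90 + B + b)
c(-6, 12)*(-8) + (-68 - 1*(-49)) = (-90 - 6 + 12)*(-8) + (-68 - 1*(-49)) = -84*(-8) + (-68 + 49) = 672 - 19 = 653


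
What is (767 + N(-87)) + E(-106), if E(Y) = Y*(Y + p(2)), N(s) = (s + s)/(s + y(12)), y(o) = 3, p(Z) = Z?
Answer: 165103/14 ≈ 11793.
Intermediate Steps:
N(s) = 2*s/(3 + s) (N(s) = (s + s)/(s + 3) = (2*s)/(3 + s) = 2*s/(3 + s))
E(Y) = Y*(2 + Y) (E(Y) = Y*(Y + 2) = Y*(2 + Y))
(767 + N(-87)) + E(-106) = (767 + 2*(-87)/(3 - 87)) - 106*(2 - 106) = (767 + 2*(-87)/(-84)) - 106*(-104) = (767 + 2*(-87)*(-1/84)) + 11024 = (767 + 29/14) + 11024 = 10767/14 + 11024 = 165103/14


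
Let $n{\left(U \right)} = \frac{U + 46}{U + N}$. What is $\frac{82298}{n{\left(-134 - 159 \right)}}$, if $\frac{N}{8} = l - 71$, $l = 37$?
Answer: $\frac{46498370}{247} \approx 1.8825 \cdot 10^{5}$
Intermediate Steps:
$N = -272$ ($N = 8 \left(37 - 71\right) = 8 \left(-34\right) = -272$)
$n{\left(U \right)} = \frac{46 + U}{-272 + U}$ ($n{\left(U \right)} = \frac{U + 46}{U - 272} = \frac{46 + U}{-272 + U}$)
$\frac{82298}{n{\left(-134 - 159 \right)}} = \frac{82298}{\frac{1}{-272 - 293} \left(46 - 293\right)} = \frac{82298}{\frac{1}{-565} \left(-247\right)} = \frac{82298}{\left(- \frac{1}{565}\right) \left(-247\right)} = \frac{82298}{\frac{247}{565}} = 82298 \cdot \frac{565}{247} = \frac{46498370}{247}$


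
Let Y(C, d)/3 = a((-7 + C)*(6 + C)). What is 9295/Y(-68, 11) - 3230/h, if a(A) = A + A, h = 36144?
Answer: 75877/311240 ≈ 0.24379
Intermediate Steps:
a(A) = 2*A
Y(C, d) = 6*(-7 + C)*(6 + C) (Y(C, d) = 3*(2*((-7 + C)*(6 + C))) = 3*(2*(-7 + C)*(6 + C)) = 6*(-7 + C)*(6 + C))
9295/Y(-68, 11) - 3230/h = 9295/(-252 - 6*(-68) + 6*(-68)²) - 3230/36144 = 9295/(-252 + 408 + 6*4624) - 3230*1/36144 = 9295/(-252 + 408 + 27744) - 1615/18072 = 9295/27900 - 1615/18072 = 9295*(1/27900) - 1615/18072 = 1859/5580 - 1615/18072 = 75877/311240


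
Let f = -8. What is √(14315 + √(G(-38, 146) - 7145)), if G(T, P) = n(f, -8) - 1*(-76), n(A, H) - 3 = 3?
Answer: √(14315 + I*√7063) ≈ 119.65 + 0.3512*I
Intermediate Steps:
n(A, H) = 6 (n(A, H) = 3 + 3 = 6)
G(T, P) = 82 (G(T, P) = 6 - 1*(-76) = 6 + 76 = 82)
√(14315 + √(G(-38, 146) - 7145)) = √(14315 + √(82 - 7145)) = √(14315 + √(-7063)) = √(14315 + I*√7063)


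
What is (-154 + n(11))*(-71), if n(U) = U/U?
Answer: 10863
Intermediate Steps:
n(U) = 1
(-154 + n(11))*(-71) = (-154 + 1)*(-71) = -153*(-71) = 10863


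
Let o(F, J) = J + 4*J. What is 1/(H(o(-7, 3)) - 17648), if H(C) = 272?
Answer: -1/17376 ≈ -5.7551e-5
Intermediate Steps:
o(F, J) = 5*J
1/(H(o(-7, 3)) - 17648) = 1/(272 - 17648) = 1/(-17376) = -1/17376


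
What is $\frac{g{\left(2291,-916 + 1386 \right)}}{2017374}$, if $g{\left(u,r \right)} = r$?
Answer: $\frac{235}{1008687} \approx 0.00023298$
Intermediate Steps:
$\frac{g{\left(2291,-916 + 1386 \right)}}{2017374} = \frac{-916 + 1386}{2017374} = 470 \cdot \frac{1}{2017374} = \frac{235}{1008687}$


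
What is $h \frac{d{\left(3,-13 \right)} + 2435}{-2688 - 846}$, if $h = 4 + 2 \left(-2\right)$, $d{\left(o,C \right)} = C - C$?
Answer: $0$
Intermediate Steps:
$d{\left(o,C \right)} = 0$
$h = 0$ ($h = 4 - 4 = 0$)
$h \frac{d{\left(3,-13 \right)} + 2435}{-2688 - 846} = 0 \frac{0 + 2435}{-2688 - 846} = 0 \frac{2435}{-3534} = 0 \cdot 2435 \left(- \frac{1}{3534}\right) = 0 \left(- \frac{2435}{3534}\right) = 0$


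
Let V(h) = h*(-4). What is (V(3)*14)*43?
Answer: -7224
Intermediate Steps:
V(h) = -4*h
(V(3)*14)*43 = (-4*3*14)*43 = -12*14*43 = -168*43 = -7224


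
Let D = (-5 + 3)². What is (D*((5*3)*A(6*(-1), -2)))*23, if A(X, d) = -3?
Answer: -4140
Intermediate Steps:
D = 4 (D = (-2)² = 4)
(D*((5*3)*A(6*(-1), -2)))*23 = (4*((5*3)*(-3)))*23 = (4*(15*(-3)))*23 = (4*(-45))*23 = -180*23 = -4140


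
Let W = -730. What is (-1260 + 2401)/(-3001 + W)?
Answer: -163/533 ≈ -0.30582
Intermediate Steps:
(-1260 + 2401)/(-3001 + W) = (-1260 + 2401)/(-3001 - 730) = 1141/(-3731) = 1141*(-1/3731) = -163/533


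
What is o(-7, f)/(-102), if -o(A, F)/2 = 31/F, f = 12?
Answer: 31/612 ≈ 0.050654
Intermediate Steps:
o(A, F) = -62/F
o(-7, f)/(-102) = -62/12/(-102) = -62*1/12*(-1/102) = -31/6*(-1/102) = 31/612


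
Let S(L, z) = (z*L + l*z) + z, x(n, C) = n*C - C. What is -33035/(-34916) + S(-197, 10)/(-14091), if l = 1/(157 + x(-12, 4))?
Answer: 1601784659/1476004068 ≈ 1.0852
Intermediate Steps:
x(n, C) = -C + C*n (x(n, C) = C*n - C = -C + C*n)
l = 1/105 (l = 1/(157 + 4*(-1 - 12)) = 1/(157 + 4*(-13)) = 1/(157 - 52) = 1/105 ≈ 0.0095238)
S(L, z) = 106*z/105 + L*z (S(L, z) = (z*L + z/105) + z = (L*z + z/105) + z = (z/105 + L*z) + z = 106*z/105 + L*z)
-33035/(-34916) + S(-197, 10)/(-14091) = -33035/(-34916) + ((1/105)*10*(106 + 105*(-197)))/(-14091) = -33035*(-1/34916) + ((1/105)*10*(106 - 20685))*(-1/14091) = 33035/34916 + ((1/105)*10*(-20579))*(-1/14091) = 33035/34916 - 41158/21*(-1/14091) = 33035/34916 + 41158/295911 = 1601784659/1476004068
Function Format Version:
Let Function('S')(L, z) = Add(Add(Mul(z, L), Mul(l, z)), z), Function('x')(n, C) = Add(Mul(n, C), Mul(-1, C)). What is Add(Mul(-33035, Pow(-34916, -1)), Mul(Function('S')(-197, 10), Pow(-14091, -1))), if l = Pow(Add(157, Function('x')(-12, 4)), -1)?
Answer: Rational(1601784659, 1476004068) ≈ 1.0852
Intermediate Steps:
Function('x')(n, C) = Add(Mul(-1, C), Mul(C, n)) (Function('x')(n, C) = Add(Mul(C, n), Mul(-1, C)) = Add(Mul(-1, C), Mul(C, n)))
l = Rational(1, 105) (l = Pow(Add(157, Mul(4, Add(-1, -12))), -1) = Pow(Add(157, Mul(4, -13)), -1) = Pow(Add(157, -52), -1) = Pow(105, -1) = Rational(1, 105) ≈ 0.0095238)
Function('S')(L, z) = Add(Mul(Rational(106, 105), z), Mul(L, z)) (Function('S')(L, z) = Add(Add(Mul(z, L), Mul(Rational(1, 105), z)), z) = Add(Add(Mul(L, z), Mul(Rational(1, 105), z)), z) = Add(Add(Mul(Rational(1, 105), z), Mul(L, z)), z) = Add(Mul(Rational(106, 105), z), Mul(L, z)))
Add(Mul(-33035, Pow(-34916, -1)), Mul(Function('S')(-197, 10), Pow(-14091, -1))) = Add(Mul(-33035, Pow(-34916, -1)), Mul(Mul(Rational(1, 105), 10, Add(106, Mul(105, -197))), Pow(-14091, -1))) = Add(Mul(-33035, Rational(-1, 34916)), Mul(Mul(Rational(1, 105), 10, Add(106, -20685)), Rational(-1, 14091))) = Add(Rational(33035, 34916), Mul(Mul(Rational(1, 105), 10, -20579), Rational(-1, 14091))) = Add(Rational(33035, 34916), Mul(Rational(-41158, 21), Rational(-1, 14091))) = Add(Rational(33035, 34916), Rational(41158, 295911)) = Rational(1601784659, 1476004068)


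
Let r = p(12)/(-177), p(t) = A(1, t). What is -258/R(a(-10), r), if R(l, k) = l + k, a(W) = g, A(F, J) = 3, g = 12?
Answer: -15222/707 ≈ -21.530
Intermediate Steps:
p(t) = 3
r = -1/59 (r = 3/(-177) = 3*(-1/177) = -1/59 ≈ -0.016949)
a(W) = 12
R(l, k) = k + l
-258/R(a(-10), r) = -258/(-1/59 + 12) = -258/707/59 = -258*59/707 = -15222/707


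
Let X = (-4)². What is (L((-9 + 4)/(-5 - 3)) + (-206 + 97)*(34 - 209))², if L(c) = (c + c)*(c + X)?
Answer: 373400434225/1024 ≈ 3.6465e+8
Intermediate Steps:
X = 16
L(c) = 2*c*(16 + c) (L(c) = (c + c)*(c + 16) = (2*c)*(16 + c) = 2*c*(16 + c))
(L((-9 + 4)/(-5 - 3)) + (-206 + 97)*(34 - 209))² = (2*((-9 + 4)/(-5 - 3))*(16 + (-9 + 4)/(-5 - 3)) + (-206 + 97)*(34 - 209))² = (2*(-5/(-8))*(16 - 5/(-8)) - 109*(-175))² = (2*(-5*(-⅛))*(16 - 5*(-⅛)) + 19075)² = (2*(5/8)*(16 + 5/8) + 19075)² = (2*(5/8)*(133/8) + 19075)² = (665/32 + 19075)² = (611065/32)² = 373400434225/1024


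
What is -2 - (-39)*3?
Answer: 115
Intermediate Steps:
-2 - (-39)*3 = -2 - 13*(-9) = -2 + 117 = 115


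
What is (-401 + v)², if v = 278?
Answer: 15129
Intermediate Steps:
(-401 + v)² = (-401 + 278)² = (-123)² = 15129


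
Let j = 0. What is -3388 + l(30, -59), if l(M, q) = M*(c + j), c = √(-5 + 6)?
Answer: -3358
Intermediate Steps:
c = 1 (c = √1 = 1)
l(M, q) = M (l(M, q) = M*(1 + 0) = M*1 = M)
-3388 + l(30, -59) = -3388 + 30 = -3358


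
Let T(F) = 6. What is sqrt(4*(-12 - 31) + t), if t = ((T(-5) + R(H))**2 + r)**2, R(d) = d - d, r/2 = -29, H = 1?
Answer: 2*sqrt(78) ≈ 17.664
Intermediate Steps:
r = -58 (r = 2*(-29) = -58)
R(d) = 0
t = 484 (t = ((6 + 0)**2 - 58)**2 = (6**2 - 58)**2 = (36 - 58)**2 = (-22)**2 = 484)
sqrt(4*(-12 - 31) + t) = sqrt(4*(-12 - 31) + 484) = sqrt(4*(-43) + 484) = sqrt(-172 + 484) = sqrt(312) = 2*sqrt(78)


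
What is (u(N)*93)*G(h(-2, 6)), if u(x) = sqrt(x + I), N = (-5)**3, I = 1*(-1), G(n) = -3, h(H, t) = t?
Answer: -837*I*sqrt(14) ≈ -3131.8*I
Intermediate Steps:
I = -1
N = -125
u(x) = sqrt(-1 + x) (u(x) = sqrt(x - 1) = sqrt(-1 + x))
(u(N)*93)*G(h(-2, 6)) = (sqrt(-1 - 125)*93)*(-3) = (sqrt(-126)*93)*(-3) = ((3*I*sqrt(14))*93)*(-3) = (279*I*sqrt(14))*(-3) = -837*I*sqrt(14)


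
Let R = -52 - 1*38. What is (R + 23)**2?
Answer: 4489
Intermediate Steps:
R = -90 (R = -52 - 38 = -90)
(R + 23)**2 = (-90 + 23)**2 = (-67)**2 = 4489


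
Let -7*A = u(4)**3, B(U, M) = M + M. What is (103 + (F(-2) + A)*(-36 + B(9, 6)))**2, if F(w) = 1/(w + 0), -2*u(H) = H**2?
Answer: 131859289/49 ≈ 2.6910e+6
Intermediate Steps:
u(H) = -H**2/2
F(w) = 1/w
B(U, M) = 2*M
A = 512/7 (A = -(-1/2*4**2)**3/7 = -(-1/2*16)**3/7 = -1/7*(-8)**3 = -1/7*(-512) = 512/7 ≈ 73.143)
(103 + (F(-2) + A)*(-36 + B(9, 6)))**2 = (103 + (1/(-2) + 512/7)*(-36 + 2*6))**2 = (103 + (-1/2 + 512/7)*(-36 + 12))**2 = (103 + (1017/14)*(-24))**2 = (103 - 12204/7)**2 = (-11483/7)**2 = 131859289/49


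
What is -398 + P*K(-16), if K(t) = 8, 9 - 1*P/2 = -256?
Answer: 3842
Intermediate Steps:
P = 530 (P = 18 - 2*(-256) = 18 + 512 = 530)
-398 + P*K(-16) = -398 + 530*8 = -398 + 4240 = 3842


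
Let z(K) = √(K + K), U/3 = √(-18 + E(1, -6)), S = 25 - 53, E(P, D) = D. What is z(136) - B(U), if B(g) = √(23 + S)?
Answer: 4*√17 - I*√5 ≈ 16.492 - 2.2361*I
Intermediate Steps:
S = -28
U = 6*I*√6 (U = 3*√(-18 - 6) = 3*√(-24) = 3*(2*I*√6) = 6*I*√6 ≈ 14.697*I)
B(g) = I*√5 (B(g) = √(23 - 28) = √(-5) = I*√5)
z(K) = √2*√K (z(K) = √(2*K) = √2*√K)
z(136) - B(U) = √2*√136 - I*√5 = √2*(2*√34) - I*√5 = 4*√17 - I*√5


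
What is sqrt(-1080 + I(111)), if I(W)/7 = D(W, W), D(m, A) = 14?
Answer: I*sqrt(982) ≈ 31.337*I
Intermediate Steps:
I(W) = 98 (I(W) = 7*14 = 98)
sqrt(-1080 + I(111)) = sqrt(-1080 + 98) = sqrt(-982) = I*sqrt(982)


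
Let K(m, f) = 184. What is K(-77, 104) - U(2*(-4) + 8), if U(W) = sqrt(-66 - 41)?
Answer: 184 - I*sqrt(107) ≈ 184.0 - 10.344*I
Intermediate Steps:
U(W) = I*sqrt(107) (U(W) = sqrt(-107) = I*sqrt(107))
K(-77, 104) - U(2*(-4) + 8) = 184 - I*sqrt(107)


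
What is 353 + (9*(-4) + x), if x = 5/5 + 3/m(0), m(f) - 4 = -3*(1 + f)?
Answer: 321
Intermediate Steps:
m(f) = 1 - 3*f (m(f) = 4 - 3*(1 + f) = 4 + (-3 - 3*f) = 1 - 3*f)
x = 4 (x = 5/5 + 3/(1 - 3*0) = 5*(⅕) + 3/(1 + 0) = 1 + 3/1 = 1 + 3*1 = 1 + 3 = 4)
353 + (9*(-4) + x) = 353 + (9*(-4) + 4) = 353 + (-36 + 4) = 353 - 32 = 321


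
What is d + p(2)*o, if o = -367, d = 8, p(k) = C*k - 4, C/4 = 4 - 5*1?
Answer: 4412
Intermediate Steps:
C = -4 (C = 4*(4 - 5*1) = 4*(4 - 5) = 4*(-1) = -4)
p(k) = -4 - 4*k (p(k) = -4*k - 4 = -4 - 4*k)
d + p(2)*o = 8 + (-4 - 4*2)*(-367) = 8 + (-4 - 8)*(-367) = 8 - 12*(-367) = 8 + 4404 = 4412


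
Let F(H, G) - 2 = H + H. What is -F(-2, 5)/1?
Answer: 2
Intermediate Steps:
F(H, G) = 2 + 2*H (F(H, G) = 2 + (H + H) = 2 + 2*H)
-F(-2, 5)/1 = -(2 + 2*(-2))/1 = -(2 - 4) = -(-2) = -1*(-2) = 2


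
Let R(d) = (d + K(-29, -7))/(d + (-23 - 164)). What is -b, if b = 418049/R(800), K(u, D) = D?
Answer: -256264037/793 ≈ -3.2316e+5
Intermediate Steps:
R(d) = (-7 + d)/(-187 + d) (R(d) = (d - 7)/(d + (-23 - 164)) = (-7 + d)/(d - 187) = (-7 + d)/(-187 + d))
b = 256264037/793 (b = 418049/(((-7 + 800)/(-187 + 800))) = 418049/((793/613)) = 418049/(((1/613)*793)) = 418049/(793/613) = 418049*(613/793) = 256264037/793 ≈ 3.2316e+5)
-b = -1*256264037/793 = -256264037/793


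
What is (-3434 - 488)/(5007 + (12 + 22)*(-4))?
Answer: -3922/4871 ≈ -0.80517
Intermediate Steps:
(-3434 - 488)/(5007 + (12 + 22)*(-4)) = -3922/(5007 + 34*(-4)) = -3922/(5007 - 136) = -3922/4871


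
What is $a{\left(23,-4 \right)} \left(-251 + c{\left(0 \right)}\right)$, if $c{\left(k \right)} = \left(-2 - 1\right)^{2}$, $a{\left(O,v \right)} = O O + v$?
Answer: $-127050$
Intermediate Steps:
$a{\left(O,v \right)} = v + O^{2}$ ($a{\left(O,v \right)} = O^{2} + v = v + O^{2}$)
$c{\left(k \right)} = 9$ ($c{\left(k \right)} = \left(-3\right)^{2} = 9$)
$a{\left(23,-4 \right)} \left(-251 + c{\left(0 \right)}\right) = \left(-4 + 23^{2}\right) \left(-251 + 9\right) = \left(-4 + 529\right) \left(-242\right) = 525 \left(-242\right) = -127050$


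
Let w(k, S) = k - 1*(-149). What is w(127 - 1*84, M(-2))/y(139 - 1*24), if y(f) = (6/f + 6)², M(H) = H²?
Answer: 13225/2523 ≈ 5.2418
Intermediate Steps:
y(f) = (6 + 6/f)²
w(k, S) = 149 + k (w(k, S) = k + 149 = 149 + k)
w(127 - 1*84, M(-2))/y(139 - 1*24) = (149 + (127 - 1*84))/((36*(1 + (139 - 1*24))²/(139 - 1*24)²)) = (149 + (127 - 84))/((36*(1 + (139 - 24))²/(139 - 24)²)) = (149 + 43)/((36*(1 + 115)²/115²)) = 192/((36*(1/13225)*116²)) = 192/((36*(1/13225)*13456)) = 192/(484416/13225) = 192*(13225/484416) = 13225/2523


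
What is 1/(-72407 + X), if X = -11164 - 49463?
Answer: -1/133034 ≈ -7.5169e-6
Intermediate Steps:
X = -60627
1/(-72407 + X) = 1/(-72407 - 60627) = 1/(-133034) = -1/133034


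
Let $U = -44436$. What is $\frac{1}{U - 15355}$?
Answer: $- \frac{1}{59791} \approx -1.6725 \cdot 10^{-5}$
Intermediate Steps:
$\frac{1}{U - 15355} = \frac{1}{-44436 - 15355} = \frac{1}{-59791} = - \frac{1}{59791}$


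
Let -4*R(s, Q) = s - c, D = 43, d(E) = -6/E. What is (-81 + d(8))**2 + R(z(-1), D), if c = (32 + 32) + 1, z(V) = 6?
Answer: 107165/16 ≈ 6697.8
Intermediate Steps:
c = 65 (c = 64 + 1 = 65)
R(s, Q) = 65/4 - s/4 (R(s, Q) = -(s - 1*65)/4 = -(s - 65)/4 = -(-65 + s)/4 = 65/4 - s/4)
(-81 + d(8))**2 + R(z(-1), D) = (-81 - 6/8)**2 + (65/4 - 1/4*6) = (-81 - 6*1/8)**2 + (65/4 - 3/2) = (-81 - 3/4)**2 + 59/4 = (-327/4)**2 + 59/4 = 106929/16 + 59/4 = 107165/16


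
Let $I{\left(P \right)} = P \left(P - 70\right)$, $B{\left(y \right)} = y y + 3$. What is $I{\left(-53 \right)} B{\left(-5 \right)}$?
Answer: $182532$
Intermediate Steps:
$B{\left(y \right)} = 3 + y^{2}$ ($B{\left(y \right)} = y^{2} + 3 = 3 + y^{2}$)
$I{\left(P \right)} = P \left(-70 + P\right)$
$I{\left(-53 \right)} B{\left(-5 \right)} = - 53 \left(-70 - 53\right) \left(3 + \left(-5\right)^{2}\right) = \left(-53\right) \left(-123\right) \left(3 + 25\right) = 6519 \cdot 28 = 182532$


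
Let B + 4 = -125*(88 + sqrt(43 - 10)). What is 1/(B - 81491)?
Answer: -18499/1710961880 + 5*sqrt(33)/342192376 ≈ -1.0728e-5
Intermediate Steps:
B = -11004 - 125*sqrt(33) (B = -4 - 125*(88 + sqrt(43 - 10)) = -4 - 125*(88 + sqrt(33)) = -4 + (-11000 - 125*sqrt(33)) = -11004 - 125*sqrt(33) ≈ -11722.)
1/(B - 81491) = 1/((-11004 - 125*sqrt(33)) - 81491) = 1/(-92495 - 125*sqrt(33))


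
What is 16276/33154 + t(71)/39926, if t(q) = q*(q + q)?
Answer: 246023551/330926651 ≈ 0.74344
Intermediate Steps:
t(q) = 2*q² (t(q) = q*(2*q) = 2*q²)
16276/33154 + t(71)/39926 = 16276/33154 + (2*71²)/39926 = 16276*(1/33154) + (2*5041)*(1/39926) = 8138/16577 + 10082*(1/39926) = 8138/16577 + 5041/19963 = 246023551/330926651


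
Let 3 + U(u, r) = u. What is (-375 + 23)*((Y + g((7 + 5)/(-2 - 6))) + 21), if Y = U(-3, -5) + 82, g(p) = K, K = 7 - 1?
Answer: -36256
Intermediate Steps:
U(u, r) = -3 + u
K = 6
g(p) = 6
Y = 76 (Y = (-3 - 3) + 82 = -6 + 82 = 76)
(-375 + 23)*((Y + g((7 + 5)/(-2 - 6))) + 21) = (-375 + 23)*((76 + 6) + 21) = -352*(82 + 21) = -352*103 = -36256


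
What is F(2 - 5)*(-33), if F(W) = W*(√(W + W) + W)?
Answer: -297 + 99*I*√6 ≈ -297.0 + 242.5*I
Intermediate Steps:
F(W) = W*(W + √2*√W) (F(W) = W*(√(2*W) + W) = W*(√2*√W + W) = W*(W + √2*√W))
F(2 - 5)*(-33) = ((2 - 5)² + √2*(2 - 5)^(3/2))*(-33) = ((-3)² + √2*(-3)^(3/2))*(-33) = (9 + √2*(-3*I*√3))*(-33) = (9 - 3*I*√6)*(-33) = -297 + 99*I*√6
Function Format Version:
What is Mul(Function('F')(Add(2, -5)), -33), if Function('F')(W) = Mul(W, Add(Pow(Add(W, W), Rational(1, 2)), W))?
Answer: Add(-297, Mul(99, I, Pow(6, Rational(1, 2)))) ≈ Add(-297.00, Mul(242.50, I))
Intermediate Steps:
Function('F')(W) = Mul(W, Add(W, Mul(Pow(2, Rational(1, 2)), Pow(W, Rational(1, 2))))) (Function('F')(W) = Mul(W, Add(Pow(Mul(2, W), Rational(1, 2)), W)) = Mul(W, Add(Mul(Pow(2, Rational(1, 2)), Pow(W, Rational(1, 2))), W)) = Mul(W, Add(W, Mul(Pow(2, Rational(1, 2)), Pow(W, Rational(1, 2))))))
Mul(Function('F')(Add(2, -5)), -33) = Mul(Add(Pow(Add(2, -5), 2), Mul(Pow(2, Rational(1, 2)), Pow(Add(2, -5), Rational(3, 2)))), -33) = Mul(Add(Pow(-3, 2), Mul(Pow(2, Rational(1, 2)), Pow(-3, Rational(3, 2)))), -33) = Mul(Add(9, Mul(Pow(2, Rational(1, 2)), Mul(-3, I, Pow(3, Rational(1, 2))))), -33) = Mul(Add(9, Mul(-3, I, Pow(6, Rational(1, 2)))), -33) = Add(-297, Mul(99, I, Pow(6, Rational(1, 2))))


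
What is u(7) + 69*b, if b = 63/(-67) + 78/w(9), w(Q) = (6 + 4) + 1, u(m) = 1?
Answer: 313514/737 ≈ 425.39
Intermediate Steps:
w(Q) = 11 (w(Q) = 10 + 1 = 11)
b = 4533/737 (b = 63/(-67) + 78/11 = 63*(-1/67) + 78*(1/11) = -63/67 + 78/11 = 4533/737 ≈ 6.1506)
u(7) + 69*b = 1 + 69*(4533/737) = 1 + 312777/737 = 313514/737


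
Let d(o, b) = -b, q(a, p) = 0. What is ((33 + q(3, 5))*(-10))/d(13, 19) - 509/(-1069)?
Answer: 362441/20311 ≈ 17.845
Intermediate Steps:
((33 + q(3, 5))*(-10))/d(13, 19) - 509/(-1069) = ((33 + 0)*(-10))/((-1*19)) - 509/(-1069) = (33*(-10))/(-19) - 509*(-1/1069) = -330*(-1/19) + 509/1069 = 330/19 + 509/1069 = 362441/20311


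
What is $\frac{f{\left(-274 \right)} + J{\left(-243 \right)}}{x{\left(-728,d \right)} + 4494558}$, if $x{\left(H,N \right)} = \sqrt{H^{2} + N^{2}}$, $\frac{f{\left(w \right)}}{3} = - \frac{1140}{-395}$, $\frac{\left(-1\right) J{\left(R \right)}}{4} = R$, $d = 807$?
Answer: $\frac{348202397376}{1595882984296349} - \frac{77472 \sqrt{1181233}}{1595882984296349} \approx 0.00021814$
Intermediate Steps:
$J{\left(R \right)} = - 4 R$
$f{\left(w \right)} = \frac{684}{79}$ ($f{\left(w \right)} = 3 \left(- \frac{1140}{-395}\right) = 3 \left(\left(-1140\right) \left(- \frac{1}{395}\right)\right) = 3 \cdot \frac{228}{79} = \frac{684}{79}$)
$\frac{f{\left(-274 \right)} + J{\left(-243 \right)}}{x{\left(-728,d \right)} + 4494558} = \frac{\frac{684}{79} - -972}{\sqrt{\left(-728\right)^{2} + 807^{2}} + 4494558} = \frac{\frac{684}{79} + 972}{\sqrt{529984 + 651249} + 4494558} = \frac{77472}{79 \left(\sqrt{1181233} + 4494558\right)} = \frac{77472}{79 \left(4494558 + \sqrt{1181233}\right)}$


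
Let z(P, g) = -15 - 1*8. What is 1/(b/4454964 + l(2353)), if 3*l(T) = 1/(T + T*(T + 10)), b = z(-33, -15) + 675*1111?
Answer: 2065058467524/347610446731 ≈ 5.9407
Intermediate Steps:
z(P, g) = -23 (z(P, g) = -15 - 8 = -23)
b = 749902 (b = -23 + 675*1111 = -23 + 749925 = 749902)
l(T) = 1/(3*(T + T*(10 + T))) (l(T) = 1/(3*(T + T*(T + 10))) = 1/(3*(T + T*(10 + T))))
1/(b/4454964 + l(2353)) = 1/(749902/4454964 + (1/3)/(2353*(11 + 2353))) = 1/(749902*(1/4454964) + (1/3)*(1/2353)/2364) = 1/(374951/2227482 + (1/3)*(1/2353)*(1/2364)) = 1/(374951/2227482 + 1/16687476) = 1/(347610446731/2065058467524) = 2065058467524/347610446731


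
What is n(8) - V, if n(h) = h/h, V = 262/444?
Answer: 91/222 ≈ 0.40991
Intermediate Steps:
V = 131/222 (V = 262*(1/444) = 131/222 ≈ 0.59009)
n(h) = 1
n(8) - V = 1 - 1*131/222 = 1 - 131/222 = 91/222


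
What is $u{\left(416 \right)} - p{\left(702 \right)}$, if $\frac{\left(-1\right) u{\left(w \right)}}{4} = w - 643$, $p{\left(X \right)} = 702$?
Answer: $206$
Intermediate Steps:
$u{\left(w \right)} = 2572 - 4 w$ ($u{\left(w \right)} = - 4 \left(w - 643\right) = - 4 \left(-643 + w\right) = 2572 - 4 w$)
$u{\left(416 \right)} - p{\left(702 \right)} = \left(2572 - 1664\right) - 702 = 908 - 702 = 206$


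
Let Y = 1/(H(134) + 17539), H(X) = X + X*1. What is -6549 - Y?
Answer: -116618044/17807 ≈ -6549.0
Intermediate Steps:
H(X) = 2*X (H(X) = X + X = 2*X)
Y = 1/17807 (Y = 1/(2*134 + 17539) = 1/(268 + 17539) = 1/17807 ≈ 5.6158e-5)
-6549 - Y = -6549 - 1*1/17807 = -6549 - 1/17807 = -116618044/17807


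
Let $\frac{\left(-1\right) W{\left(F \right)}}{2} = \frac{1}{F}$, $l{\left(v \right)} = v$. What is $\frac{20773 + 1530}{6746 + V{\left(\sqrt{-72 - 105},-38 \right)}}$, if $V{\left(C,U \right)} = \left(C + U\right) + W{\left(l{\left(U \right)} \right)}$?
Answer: $\frac{54009100921}{16244331106} - \frac{8051383 i \sqrt{177}}{16244331106} \approx 3.3248 - 0.0065941 i$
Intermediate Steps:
$W{\left(F \right)} = - \frac{2}{F}$
$V{\left(C,U \right)} = C + U - \frac{2}{U}$ ($V{\left(C,U \right)} = \left(C + U\right) - \frac{2}{U} = C + U - \frac{2}{U}$)
$\frac{20773 + 1530}{6746 + V{\left(\sqrt{-72 - 105},-38 \right)}} = \frac{20773 + 1530}{6746 - \left(38 - \frac{1}{19} - \sqrt{-72 - 105}\right)} = \frac{22303}{6746 - \left(\frac{721}{19} - i \sqrt{177}\right)} = \frac{22303}{\frac{127453}{19} + i \sqrt{177}}$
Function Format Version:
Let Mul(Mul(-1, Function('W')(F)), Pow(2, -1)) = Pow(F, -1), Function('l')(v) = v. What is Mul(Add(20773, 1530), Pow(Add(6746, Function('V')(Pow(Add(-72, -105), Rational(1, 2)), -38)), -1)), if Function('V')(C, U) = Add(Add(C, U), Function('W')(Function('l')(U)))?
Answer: Add(Rational(54009100921, 16244331106), Mul(Rational(-8051383, 16244331106), I, Pow(177, Rational(1, 2)))) ≈ Add(3.3248, Mul(-0.0065941, I))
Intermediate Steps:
Function('W')(F) = Mul(-2, Pow(F, -1))
Function('V')(C, U) = Add(C, U, Mul(-2, Pow(U, -1))) (Function('V')(C, U) = Add(Add(C, U), Mul(-2, Pow(U, -1))) = Add(C, U, Mul(-2, Pow(U, -1))))
Mul(Add(20773, 1530), Pow(Add(6746, Function('V')(Pow(Add(-72, -105), Rational(1, 2)), -38)), -1)) = Mul(Add(20773, 1530), Pow(Add(6746, Add(Pow(Add(-72, -105), Rational(1, 2)), -38, Mul(-2, Pow(-38, -1)))), -1)) = Mul(22303, Pow(Add(6746, Add(Pow(-177, Rational(1, 2)), -38, Mul(-2, Rational(-1, 38)))), -1)) = Mul(22303, Pow(Add(6746, Add(Mul(I, Pow(177, Rational(1, 2))), -38, Rational(1, 19))), -1)) = Mul(22303, Pow(Add(6746, Add(Rational(-721, 19), Mul(I, Pow(177, Rational(1, 2))))), -1)) = Mul(22303, Pow(Add(Rational(127453, 19), Mul(I, Pow(177, Rational(1, 2)))), -1))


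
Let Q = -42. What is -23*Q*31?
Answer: 29946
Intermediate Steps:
-23*Q*31 = -23*(-42)*31 = 966*31 = 29946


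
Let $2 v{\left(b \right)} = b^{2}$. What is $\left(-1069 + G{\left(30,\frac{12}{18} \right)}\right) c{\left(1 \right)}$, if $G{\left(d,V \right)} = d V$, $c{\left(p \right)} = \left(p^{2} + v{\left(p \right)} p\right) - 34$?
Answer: $\frac{68185}{2} \approx 34093.0$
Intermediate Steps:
$v{\left(b \right)} = \frac{b^{2}}{2}$
$c{\left(p \right)} = -34 + p^{2} + \frac{p^{3}}{2}$ ($c{\left(p \right)} = \left(p^{2} + \frac{p^{2}}{2} p\right) - 34 = \left(p^{2} + \frac{p^{3}}{2}\right) - 34 = -34 + p^{2} + \frac{p^{3}}{2}$)
$G{\left(d,V \right)} = V d$
$\left(-1069 + G{\left(30,\frac{12}{18} \right)}\right) c{\left(1 \right)} = \left(-1069 + \frac{12}{18} \cdot 30\right) \left(-34 + 1^{2} + \frac{1^{3}}{2}\right) = \left(-1069 + 12 \cdot \frac{1}{18} \cdot 30\right) \left(-34 + 1 + \frac{1}{2} \cdot 1\right) = \left(-1069 + \frac{2}{3} \cdot 30\right) \left(-34 + 1 + \frac{1}{2}\right) = \left(-1069 + 20\right) \left(- \frac{65}{2}\right) = \left(-1049\right) \left(- \frac{65}{2}\right) = \frac{68185}{2}$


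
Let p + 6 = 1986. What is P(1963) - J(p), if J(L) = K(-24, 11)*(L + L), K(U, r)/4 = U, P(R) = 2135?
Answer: 382295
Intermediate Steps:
p = 1980 (p = -6 + 1986 = 1980)
K(U, r) = 4*U
J(L) = -192*L (J(L) = (4*(-24))*(L + L) = -192*L)
P(1963) - J(p) = 2135 - (-192)*1980 = 2135 - 1*(-380160) = 2135 + 380160 = 382295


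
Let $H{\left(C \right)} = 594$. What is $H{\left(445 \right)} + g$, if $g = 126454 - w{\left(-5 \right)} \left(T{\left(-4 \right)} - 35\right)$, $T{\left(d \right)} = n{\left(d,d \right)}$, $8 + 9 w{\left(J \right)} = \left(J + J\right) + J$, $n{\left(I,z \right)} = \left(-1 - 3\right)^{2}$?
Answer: $\frac{1142995}{9} \approx 1.27 \cdot 10^{5}$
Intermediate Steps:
$n{\left(I,z \right)} = 16$ ($n{\left(I,z \right)} = \left(-4\right)^{2} = 16$)
$w{\left(J \right)} = - \frac{8}{9} + \frac{J}{3}$ ($w{\left(J \right)} = - \frac{8}{9} + \frac{\left(J + J\right) + J}{9} = - \frac{8}{9} + \frac{2 J + J}{9} = - \frac{8}{9} + \frac{3 J}{9} = - \frac{8}{9} + \frac{J}{3}$)
$T{\left(d \right)} = 16$
$g = \frac{1137649}{9}$ ($g = 126454 - \left(- \frac{8}{9} + \frac{1}{3} \left(-5\right)\right) \left(16 - 35\right) = 126454 - \left(- \frac{8}{9} - \frac{5}{3}\right) \left(-19\right) = 126454 - \left(- \frac{23}{9}\right) \left(-19\right) = 126454 - \frac{437}{9} = \frac{1137649}{9} \approx 1.2641 \cdot 10^{5}$)
$H{\left(445 \right)} + g = 594 + \frac{1137649}{9} = \frac{1142995}{9}$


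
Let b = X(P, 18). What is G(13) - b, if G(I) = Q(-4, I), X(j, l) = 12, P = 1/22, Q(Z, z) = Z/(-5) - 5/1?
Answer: -81/5 ≈ -16.200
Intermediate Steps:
Q(Z, z) = -5 - Z/5 (Q(Z, z) = Z*(-1/5) - 5*1 = -Z/5 - 5 = -5 - Z/5)
P = 1/22 ≈ 0.045455
G(I) = -21/5 (G(I) = -5 - 1/5*(-4) = -5 + 4/5 = -21/5)
b = 12
G(13) - b = -21/5 - 1*12 = -21/5 - 12 = -81/5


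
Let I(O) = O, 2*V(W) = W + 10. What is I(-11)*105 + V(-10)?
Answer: -1155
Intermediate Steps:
V(W) = 5 + W/2 (V(W) = (W + 10)/2 = (10 + W)/2 = 5 + W/2)
I(-11)*105 + V(-10) = -11*105 + (5 + (1/2)*(-10)) = -1155 + (5 - 5) = -1155 + 0 = -1155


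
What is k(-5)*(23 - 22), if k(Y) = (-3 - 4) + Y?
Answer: -12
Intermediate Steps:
k(Y) = -7 + Y
k(-5)*(23 - 22) = (-7 - 5)*(23 - 22) = -12*1 = -12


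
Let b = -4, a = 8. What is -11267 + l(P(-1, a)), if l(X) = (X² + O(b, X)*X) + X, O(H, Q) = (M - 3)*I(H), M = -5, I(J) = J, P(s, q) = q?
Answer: -10939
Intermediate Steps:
O(H, Q) = -8*H (O(H, Q) = (-5 - 3)*H = -8*H)
l(X) = X² + 33*X (l(X) = (X² + (-8*(-4))*X) + X = (X² + 32*X) + X = X² + 33*X)
-11267 + l(P(-1, a)) = -11267 + 8*(33 + 8) = -11267 + 8*41 = -11267 + 328 = -10939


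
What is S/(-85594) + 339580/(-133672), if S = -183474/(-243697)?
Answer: -885415511378621/348533048009762 ≈ -2.5404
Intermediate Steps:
S = 183474/243697 (S = -183474*(-1/243697) = 183474/243697 ≈ 0.75288)
S/(-85594) + 339580/(-133672) = (183474/243697)/(-85594) + 339580/(-133672) = (183474/243697)*(-1/85594) + 339580*(-1/133672) = -91737/10429500509 - 84895/33418 = -885415511378621/348533048009762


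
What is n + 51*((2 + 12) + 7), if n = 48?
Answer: 1119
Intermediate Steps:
n + 51*((2 + 12) + 7) = 48 + 51*((2 + 12) + 7) = 48 + 51*(14 + 7) = 48 + 51*21 = 48 + 1071 = 1119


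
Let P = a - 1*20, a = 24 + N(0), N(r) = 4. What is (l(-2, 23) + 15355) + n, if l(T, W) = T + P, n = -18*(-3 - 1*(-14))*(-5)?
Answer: 16351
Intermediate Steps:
a = 28 (a = 24 + 4 = 28)
P = 8 (P = 28 - 1*20 = 28 - 20 = 8)
n = 990 (n = -18*(-3 + 14)*(-5) = -18*11*(-5) = -198*(-5) = 990)
l(T, W) = 8 + T (l(T, W) = T + 8 = 8 + T)
(l(-2, 23) + 15355) + n = ((8 - 2) + 15355) + 990 = (6 + 15355) + 990 = 15361 + 990 = 16351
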